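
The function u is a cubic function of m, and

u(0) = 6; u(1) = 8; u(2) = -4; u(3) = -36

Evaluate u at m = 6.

-312

Write u(m) = am³ + bm² + cm + d; the 4 given values yield a linear system in the 4 coefficients.
Solving, u(m) = -m³ - 4m² + 7m + 6.
Then u(6) = -312.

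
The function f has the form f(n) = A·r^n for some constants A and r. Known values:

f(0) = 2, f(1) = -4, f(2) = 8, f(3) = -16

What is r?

Consecutive ratio: -4/2 = -2, and 8/(-4) = -2, so r = -2.
Then A·(-2)^0 = 2 gives A = 2, and f(n) = 2·(-2)^n.

-2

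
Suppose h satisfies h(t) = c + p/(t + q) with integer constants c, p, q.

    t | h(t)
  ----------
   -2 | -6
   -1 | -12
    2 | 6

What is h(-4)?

-3

(h(t) − c)(t + q) = p for each data point; the three points give a linear system in c and q, then p follows.
Solving: c = 0, q = 0, p = 12, so h(t) = 12/(t + 0).
Then h(-4) = 0 + 12/(-4) = -3.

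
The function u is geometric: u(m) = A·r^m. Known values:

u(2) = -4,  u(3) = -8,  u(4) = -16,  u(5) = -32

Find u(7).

-128

Consecutive ratio: -8/(-4) = 2, and -16/(-8) = 2, so r = 2.
Then A·2^2 = -4 gives A = -1, and u(m) = -1·2^m.
u(7) = -1·2^7 = -128.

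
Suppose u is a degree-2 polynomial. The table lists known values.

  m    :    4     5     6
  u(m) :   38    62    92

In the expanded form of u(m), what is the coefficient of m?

Write u(m) = am² + bm + c; the 3 given values yield a linear system in the 3 coefficients.
Solving, u(m) = 3m² - 3m + 2.
The coefficient of m is -3.

-3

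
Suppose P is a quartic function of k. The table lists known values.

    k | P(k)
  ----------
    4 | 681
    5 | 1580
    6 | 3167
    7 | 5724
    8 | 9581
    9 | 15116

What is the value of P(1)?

First differences: 899, 1587, 2557, 3857, 5535. Second differences: 688, 970, 1300, 1678. Third differences: 282, 330, 378. Fourth differences: 48, 48.
Level-4 differences are constant, so P has degree 4.
Fitting a degree-4 polynomial gives P(k) = 2k^4 + 3k³ - 3k² + 5k + 5.
Then P(1) = 12.

12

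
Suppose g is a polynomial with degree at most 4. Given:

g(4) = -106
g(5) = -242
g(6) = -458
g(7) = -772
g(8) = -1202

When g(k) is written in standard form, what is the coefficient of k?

First differences: -136, -216, -314, -430. Second differences: -80, -98, -116. Third differences: -18, -18.
Level-3 differences are constant, so g has degree 3.
Fitting a degree-3 polynomial gives g(k) = -3k³ + 5k² + 2k - 2.
The coefficient of k is 2.

2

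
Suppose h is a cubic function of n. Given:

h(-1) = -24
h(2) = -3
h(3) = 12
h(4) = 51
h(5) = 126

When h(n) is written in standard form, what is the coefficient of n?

Write h(n) = an³ + bn² + cn + d; the 5 given values yield a linear system in the 4 coefficients.
Solving, h(n) = 2n³ - 6n² + 7n - 9.
The coefficient of n is 7.

7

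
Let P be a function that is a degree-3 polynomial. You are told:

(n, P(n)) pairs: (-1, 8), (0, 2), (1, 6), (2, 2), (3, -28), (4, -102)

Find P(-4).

266

Write P(n) = an³ + bn² + cn + d; the 6 given values yield a linear system in the 4 coefficients.
Solving, P(n) = -3n³ + 5n² + 2n + 2.
Then P(-4) = 266.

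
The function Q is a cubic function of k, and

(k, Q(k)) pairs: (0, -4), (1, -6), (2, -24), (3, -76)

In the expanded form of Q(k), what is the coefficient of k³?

Write Q(k) = ak³ + bk² + ck + d; the 4 given values yield a linear system in the 4 coefficients.
Solving, Q(k) = -3k³ + k² - 4.
The coefficient of k³ is -3.

-3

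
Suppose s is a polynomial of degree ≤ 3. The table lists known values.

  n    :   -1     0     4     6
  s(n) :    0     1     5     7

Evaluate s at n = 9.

10

Write s(n) = an³ + bn² + cn + d; the 4 given values yield a linear system in the 4 coefficients.
Solving, the top 2 coefficients vanish, and s(n) = n + 1.
Then s(9) = 10.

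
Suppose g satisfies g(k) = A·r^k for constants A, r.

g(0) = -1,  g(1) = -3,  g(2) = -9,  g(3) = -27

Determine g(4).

-81

Consecutive ratio: -3/(-1) = 3, and -9/(-3) = 3, so r = 3.
Then A·3^0 = -1 gives A = -1, and g(k) = -1·3^k.
g(4) = -1·3^4 = -81.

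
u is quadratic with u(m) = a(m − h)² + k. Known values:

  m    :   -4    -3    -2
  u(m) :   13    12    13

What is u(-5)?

16

First differences -1, 1; second difference 2 = 2a, so a = 1.
Expanding, the m-coefficient is −2ah = -2h; matching it to the data gives h = -3, and then k = 12.
So u(m) = 1(m + 3)² + 12.
u(-5) = 1·(-2)² + 12 = 16.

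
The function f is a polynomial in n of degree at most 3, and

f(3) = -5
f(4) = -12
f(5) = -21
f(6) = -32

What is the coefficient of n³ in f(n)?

0

Write f(n) = an³ + bn² + cn + d; the 4 given values yield a linear system in the 4 coefficients.
Solving, the leading coefficient vanishes, and f(n) = -n² + 4.
The coefficient of n³ is 0.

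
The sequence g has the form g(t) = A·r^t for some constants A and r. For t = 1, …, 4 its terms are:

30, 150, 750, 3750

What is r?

Consecutive ratio: 150/30 = 5, and 750/150 = 5, so r = 5.
Then A·5^1 = 30 gives A = 6, and g(t) = 6·5^t.

5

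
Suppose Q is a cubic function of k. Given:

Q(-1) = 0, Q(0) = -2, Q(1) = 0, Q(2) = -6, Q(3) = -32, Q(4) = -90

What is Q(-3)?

64

First differences: -2, 2, -6, -26, -58. Second differences: 4, -8, -20, -32. Third differences: -12, -12, -12.
Level-3 differences are constant, so Q has degree 3.
Fitting a degree-3 polynomial gives Q(k) = -2k³ + 2k² + 2k - 2.
Then Q(-3) = 64.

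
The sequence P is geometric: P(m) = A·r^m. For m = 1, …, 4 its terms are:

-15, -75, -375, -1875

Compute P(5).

-9375

Consecutive ratio: -75/(-15) = 5, and -375/(-75) = 5, so r = 5.
Then A·5^1 = -15 gives A = -3, and P(m) = -3·5^m.
P(5) = -3·5^5 = -9375.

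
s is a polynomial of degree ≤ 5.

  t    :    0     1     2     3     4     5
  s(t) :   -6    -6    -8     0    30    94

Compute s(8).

610

First differences: 0, -2, 8, 30, 64. Second differences: -2, 10, 22, 34. Third differences: 12, 12, 12.
Level-3 differences are constant, so s has degree 3.
Fitting a degree-3 polynomial gives s(t) = 2t³ - 7t² + 5t - 6.
Then s(8) = 610.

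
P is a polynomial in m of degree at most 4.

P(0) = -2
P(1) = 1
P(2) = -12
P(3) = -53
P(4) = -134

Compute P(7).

First differences: 3, -13, -41, -81. Second differences: -16, -28, -40. Third differences: -12, -12.
Level-3 differences are constant, so P has degree 3.
Fitting a degree-3 polynomial gives P(m) = -2m³ - 2m² + 7m - 2.
Then P(7) = -737.

-737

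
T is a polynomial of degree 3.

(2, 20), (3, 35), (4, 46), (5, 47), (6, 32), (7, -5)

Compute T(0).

2

First differences: 15, 11, 1, -15, -37. Second differences: -4, -10, -16, -22. Third differences: -6, -6, -6.
Level-3 differences are constant, so T has degree 3.
Fitting a degree-3 polynomial gives T(t) = -t³ + 7t² - t + 2.
Then T(0) = 2.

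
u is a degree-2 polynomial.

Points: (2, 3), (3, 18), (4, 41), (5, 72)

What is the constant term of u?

-3

First differences: 15, 23, 31. Second differences: 8, 8.
Level-2 differences are constant, so u has degree 2.
Fitting a degree-2 polynomial gives u(t) = 4t² - 5t - 3.
The constant term is u(0) = -3.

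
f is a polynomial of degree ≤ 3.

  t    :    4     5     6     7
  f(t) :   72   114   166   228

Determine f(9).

382

Write f(t) = at³ + bt² + ct + d; the 4 given values yield a linear system in the 4 coefficients.
Solving, the leading coefficient vanishes, and f(t) = 5t² - 3t + 4.
Then f(9) = 382.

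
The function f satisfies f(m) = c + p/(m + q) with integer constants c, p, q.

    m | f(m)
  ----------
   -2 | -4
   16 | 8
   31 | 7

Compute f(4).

16

(f(m) − c)(m + q) = p for each data point; the three points give a linear system in c and q, then p follows.
Solving: c = 6, q = -1, p = 30, so f(m) = 6 + 30/(m − 1).
Then f(4) = 6 + 30/3 = 16.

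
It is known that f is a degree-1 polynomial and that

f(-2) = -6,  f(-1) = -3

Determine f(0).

0

Write f(m) = am + b; the 2 given values yield a linear system in the 2 coefficients.
Solving, f(m) = 3m.
Then f(0) = 0.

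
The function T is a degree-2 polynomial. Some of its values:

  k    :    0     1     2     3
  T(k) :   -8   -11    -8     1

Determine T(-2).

First differences: -3, 3, 9. Second differences: 6, 6.
Level-2 differences are constant, so T has degree 2.
Fitting a degree-2 polynomial gives T(k) = 3k² - 6k - 8.
Then T(-2) = 16.

16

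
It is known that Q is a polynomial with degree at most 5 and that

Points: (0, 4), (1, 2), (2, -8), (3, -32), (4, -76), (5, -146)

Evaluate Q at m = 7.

First differences: -2, -10, -24, -44, -70. Second differences: -8, -14, -20, -26. Third differences: -6, -6, -6.
Level-3 differences are constant, so Q has degree 3.
Fitting a degree-3 polynomial gives Q(m) = -m³ - m² + 4.
Then Q(7) = -388.

-388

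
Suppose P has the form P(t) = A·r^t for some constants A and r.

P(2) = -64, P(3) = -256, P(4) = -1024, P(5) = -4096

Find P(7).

Consecutive ratio: -256/(-64) = 4, and -1024/(-256) = 4, so r = 4.
Then A·4^2 = -64 gives A = -4, and P(t) = -4·4^t.
P(7) = -4·4^7 = -65536.

-65536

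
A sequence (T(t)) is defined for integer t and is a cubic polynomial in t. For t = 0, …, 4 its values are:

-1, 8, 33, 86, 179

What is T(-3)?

-52

First differences: 9, 25, 53, 93. Second differences: 16, 28, 40. Third differences: 12, 12.
Level-3 differences are constant, so T has degree 3.
Fitting a degree-3 polynomial gives T(t) = 2t³ + 2t² + 5t - 1.
Then T(-3) = -52.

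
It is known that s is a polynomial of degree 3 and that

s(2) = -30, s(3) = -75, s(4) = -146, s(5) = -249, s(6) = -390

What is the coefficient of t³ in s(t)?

First differences: -45, -71, -103, -141. Second differences: -26, -32, -38. Third differences: -6, -6.
Level-3 differences are constant, so s has degree 3.
Fitting a degree-3 polynomial gives s(t) = -t³ - 4t² - 6t + 6.
The coefficient of t³ is -1.

-1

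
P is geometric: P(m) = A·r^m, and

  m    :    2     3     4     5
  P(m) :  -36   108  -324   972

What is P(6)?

-2916

Consecutive ratio: 108/(-36) = -3, and -324/108 = -3, so r = -3.
Then A·(-3)^2 = -36 gives A = -4, and P(m) = -4·(-3)^m.
P(6) = -4·(-3)^6 = -2916.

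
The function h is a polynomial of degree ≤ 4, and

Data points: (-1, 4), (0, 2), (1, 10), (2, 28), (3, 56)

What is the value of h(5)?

142

First differences: -2, 8, 18, 28. Second differences: 10, 10, 10.
Level-2 differences are constant, so h has degree 2.
Fitting a degree-2 polynomial gives h(t) = 5t² + 3t + 2.
Then h(5) = 142.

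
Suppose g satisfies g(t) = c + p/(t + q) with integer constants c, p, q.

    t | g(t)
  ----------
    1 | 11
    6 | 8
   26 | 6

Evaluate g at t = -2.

(g(t) − c)(t + q) = p for each data point; the three points give a linear system in c and q, then p follows.
Solving: c = 5, q = 4, p = 30, so g(t) = 5 + 30/(t + 4).
Then g(-2) = 5 + 30/2 = 20.

20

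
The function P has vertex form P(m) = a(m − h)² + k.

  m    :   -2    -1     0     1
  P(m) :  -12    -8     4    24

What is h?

First differences 4, 12, 20; second difference 8 = 2a, so a = 4.
Expanding, the m-coefficient is −2ah = -8h; matching it to the data gives h = -2, and then k = -12.
So P(m) = 4(m + 2)² − 12.
Hence h = -2.

-2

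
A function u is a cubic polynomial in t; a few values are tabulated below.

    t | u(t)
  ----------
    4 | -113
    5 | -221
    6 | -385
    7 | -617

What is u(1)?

Write u(t) = at³ + bt² + ct + d; the 4 given values yield a linear system in the 4 coefficients.
Solving, u(t) = -2t³ + 2t² - 4t - 1.
Then u(1) = -5.

-5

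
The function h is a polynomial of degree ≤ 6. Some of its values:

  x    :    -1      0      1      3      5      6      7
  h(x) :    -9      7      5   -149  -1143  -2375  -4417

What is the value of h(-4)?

-765

Write h(x) = ax^6 + bx^5 + cx^4 + dx³ + ex² + px + q; the 7 given values yield a linear system in the 7 coefficients.
Solving, the top 2 coefficients vanish, and h(x) = -2x^4 + 2x³ - 7x² + 5x + 7.
Then h(-4) = -765.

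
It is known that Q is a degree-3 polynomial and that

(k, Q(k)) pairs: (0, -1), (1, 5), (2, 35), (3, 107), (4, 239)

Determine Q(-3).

Write Q(k) = ak³ + bk² + ck + d; the 5 given values yield a linear system in the 4 coefficients.
Solving, Q(k) = 3k³ + 3k² - 1.
Then Q(-3) = -55.

-55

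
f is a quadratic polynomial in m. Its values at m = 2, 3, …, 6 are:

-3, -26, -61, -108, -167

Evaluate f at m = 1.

First differences: -23, -35, -47, -59. Second differences: -12, -12, -12.
Level-2 differences are constant, so f has degree 2.
Fitting a degree-2 polynomial gives f(m) = -6m² + 7m + 7.
Then f(1) = 8.

8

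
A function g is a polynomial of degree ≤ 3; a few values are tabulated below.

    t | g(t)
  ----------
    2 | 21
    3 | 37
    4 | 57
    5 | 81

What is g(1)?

First differences: 16, 20, 24. Second differences: 4, 4.
Level-2 differences are constant, so g has degree 2.
Fitting a degree-2 polynomial gives g(t) = 2t² + 6t + 1.
Then g(1) = 9.

9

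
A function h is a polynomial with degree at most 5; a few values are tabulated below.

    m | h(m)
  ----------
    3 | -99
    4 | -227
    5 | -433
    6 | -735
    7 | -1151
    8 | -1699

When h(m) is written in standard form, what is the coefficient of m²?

First differences: -128, -206, -302, -416, -548. Second differences: -78, -96, -114, -132. Third differences: -18, -18, -18.
Level-3 differences are constant, so h has degree 3.
Fitting a degree-3 polynomial gives h(m) = -3m³ - 3m² + 4m - 3.
The coefficient of m² is -3.

-3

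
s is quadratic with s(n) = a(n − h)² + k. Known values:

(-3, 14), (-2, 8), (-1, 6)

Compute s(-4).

24

First differences -6, -2; second difference 4 = 2a, so a = 2.
Expanding, the n-coefficient is −2ah = -4h; matching it to the data gives h = -1, and then k = 6.
So s(n) = 2(n + 1)² + 6.
s(-4) = 2·(-3)² + 6 = 24.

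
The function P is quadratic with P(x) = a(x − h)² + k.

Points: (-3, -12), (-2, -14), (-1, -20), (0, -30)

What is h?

First differences -2, -6, -10; second difference -4 = 2a, so a = -2.
Expanding, the x-coefficient is −2ah = 4h; matching it to the data gives h = -3, and then k = -12.
So P(x) = -2(x + 3)² − 12.
Hence h = -3.

-3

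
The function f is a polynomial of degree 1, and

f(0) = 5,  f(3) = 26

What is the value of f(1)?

12

Write f(t) = at + b; the 2 given values yield a linear system in the 2 coefficients.
Solving, f(t) = 7t + 5.
Then f(1) = 12.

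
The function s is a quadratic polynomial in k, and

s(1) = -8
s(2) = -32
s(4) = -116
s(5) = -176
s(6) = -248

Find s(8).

-428

Write s(k) = ak² + bk + c; the 5 given values yield a linear system in the 3 coefficients.
Solving, s(k) = -6k² - 6k + 4.
Then s(8) = -428.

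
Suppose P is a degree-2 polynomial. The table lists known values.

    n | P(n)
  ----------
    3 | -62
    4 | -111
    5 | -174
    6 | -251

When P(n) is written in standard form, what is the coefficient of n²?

-7

First differences: -49, -63, -77. Second differences: -14, -14.
Level-2 differences are constant, so P has degree 2.
Fitting a degree-2 polynomial gives P(n) = -7n² + 1.
The coefficient of n² is -7.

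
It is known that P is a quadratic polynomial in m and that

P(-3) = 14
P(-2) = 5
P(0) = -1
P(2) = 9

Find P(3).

20

Write P(m) = am² + bm + c; the 4 given values yield a linear system in the 3 coefficients.
Solving, P(m) = 2m² + m - 1.
Then P(3) = 20.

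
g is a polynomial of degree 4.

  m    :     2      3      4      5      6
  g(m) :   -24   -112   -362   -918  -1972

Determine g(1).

Write g(m) = am^4 + bm³ + cm² + dm + e; the 5 given values yield a linear system in the 5 coefficients.
Solving, g(m) = -2m^4 + 4m³ - 7m² + m + 2.
Then g(1) = -2.

-2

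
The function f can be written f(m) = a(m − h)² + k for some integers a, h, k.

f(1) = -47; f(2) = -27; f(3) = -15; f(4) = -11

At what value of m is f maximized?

First differences 20, 12, 4; second difference -8 = 2a, so a = -4.
Expanding, the m-coefficient is −2ah = 8h; matching it to the data gives h = 4, and then k = -11.
So f(m) = -4(m − 4)² − 11.
Hence h = 4.

4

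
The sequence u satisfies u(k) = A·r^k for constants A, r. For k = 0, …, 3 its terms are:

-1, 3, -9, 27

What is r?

-3

Consecutive ratio: 3/(-1) = -3, and -9/3 = -3, so r = -3.
Then A·(-3)^0 = -1 gives A = -1, and u(k) = -1·(-3)^k.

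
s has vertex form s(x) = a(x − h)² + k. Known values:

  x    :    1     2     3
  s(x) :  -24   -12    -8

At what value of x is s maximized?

3

First differences 12, 4; second difference -8 = 2a, so a = -4.
Expanding, the x-coefficient is −2ah = 8h; matching it to the data gives h = 3, and then k = -8.
So s(x) = -4(x − 3)² − 8.
Hence h = 3.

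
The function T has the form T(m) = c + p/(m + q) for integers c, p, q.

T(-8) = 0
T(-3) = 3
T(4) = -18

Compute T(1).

27

(T(m) − c)(m + q) = p for each data point; the three points give a linear system in c and q, then p follows.
Solving: c = -3, q = -2, p = -30, so T(m) = -3 − 30/(m − 2).
Then T(1) = -3 − 30/(-1) = 27.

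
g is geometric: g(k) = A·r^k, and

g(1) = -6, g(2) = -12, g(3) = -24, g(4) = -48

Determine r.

2

Consecutive ratio: -12/(-6) = 2, and -24/(-12) = 2, so r = 2.
Then A·2^1 = -6 gives A = -3, and g(k) = -3·2^k.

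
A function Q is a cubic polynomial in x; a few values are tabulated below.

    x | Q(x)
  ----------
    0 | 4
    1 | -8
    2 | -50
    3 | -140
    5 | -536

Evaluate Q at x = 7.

-1340

Write Q(x) = ax³ + bx² + cx + d; the 5 given values yield a linear system in the 4 coefficients.
Solving, Q(x) = -3x³ - 6x² - 3x + 4.
Then Q(7) = -1340.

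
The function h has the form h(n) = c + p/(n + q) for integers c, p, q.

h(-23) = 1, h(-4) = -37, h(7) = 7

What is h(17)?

5

(h(n) − c)(n + q) = p for each data point; the three points give a linear system in c and q, then p follows.
Solving: c = 3, q = 3, p = 40, so h(n) = 3 + 40/(n + 3).
Then h(17) = 3 + 40/20 = 5.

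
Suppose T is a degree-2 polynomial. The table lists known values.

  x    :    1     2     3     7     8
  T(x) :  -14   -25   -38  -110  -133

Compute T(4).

Write T(x) = ax² + bx + c; the 5 given values yield a linear system in the 3 coefficients.
Solving, T(x) = -x² - 8x - 5.
Then T(4) = -53.

-53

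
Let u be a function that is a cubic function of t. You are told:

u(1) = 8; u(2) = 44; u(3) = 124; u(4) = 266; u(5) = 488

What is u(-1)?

-4

First differences: 36, 80, 142, 222. Second differences: 44, 62, 80. Third differences: 18, 18.
Level-3 differences are constant, so u has degree 3.
Fitting a degree-3 polynomial gives u(t) = 3t³ + 4t² + 3t - 2.
Then u(-1) = -4.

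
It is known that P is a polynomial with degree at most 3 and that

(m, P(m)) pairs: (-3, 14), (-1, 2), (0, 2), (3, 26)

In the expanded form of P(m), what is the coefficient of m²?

2

Write P(m) = am³ + bm² + cm + d; the 4 given values yield a linear system in the 4 coefficients.
Solving, the leading coefficient vanishes, and P(m) = 2m² + 2m + 2.
The coefficient of m² is 2.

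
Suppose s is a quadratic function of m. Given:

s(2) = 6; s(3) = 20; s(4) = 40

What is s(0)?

-4

Write s(m) = am² + bm + c; the 3 given values yield a linear system in the 3 coefficients.
Solving, s(m) = 3m² - m - 4.
The constant term is s(0) = -4.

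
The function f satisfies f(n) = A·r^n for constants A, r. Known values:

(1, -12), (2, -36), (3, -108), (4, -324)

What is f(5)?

Consecutive ratio: -36/(-12) = 3, and -108/(-36) = 3, so r = 3.
Then A·3^1 = -12 gives A = -4, and f(n) = -4·3^n.
f(5) = -4·3^5 = -972.

-972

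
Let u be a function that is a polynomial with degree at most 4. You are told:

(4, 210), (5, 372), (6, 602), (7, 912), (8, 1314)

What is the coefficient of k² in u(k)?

Write u(k) = ak^4 + bk³ + ck² + dk + e; the 5 given values yield a linear system in the 5 coefficients.
Solving, the leading coefficient vanishes, and u(k) = 2k³ + 4k² + 4k + 2.
The coefficient of k² is 4.

4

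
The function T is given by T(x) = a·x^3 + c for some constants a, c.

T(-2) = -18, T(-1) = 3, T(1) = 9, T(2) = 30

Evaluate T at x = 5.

381

From T(-2) = -18 and T(-1) = 3: -8a + c = -18 and -1a + c = 3.
Subtracting: 7a = 21, so a = 3; then c = -18 − 3·(-8) = 6.
So T(x) = 3x³ + 6, and T(5) = 381.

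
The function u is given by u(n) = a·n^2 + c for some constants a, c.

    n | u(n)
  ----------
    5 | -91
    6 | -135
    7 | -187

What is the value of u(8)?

-247

From u(5) = -91 and u(6) = -135: 25a + c = -91 and 36a + c = -135.
Subtracting: 11a = -44, so a = -4; then c = -91 − (-4)·25 = 9.
So u(n) = -4n² + 9, and u(8) = -247.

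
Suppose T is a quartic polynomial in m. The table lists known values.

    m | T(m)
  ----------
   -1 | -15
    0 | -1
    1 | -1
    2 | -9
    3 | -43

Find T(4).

Write T(m) = am^4 + bm³ + cm² + dm + e; the 5 given values yield a linear system in the 5 coefficients.
Solving, T(m) = -m^4 + 3m³ - 6m² + 4m - 1.
Then T(4) = -145.

-145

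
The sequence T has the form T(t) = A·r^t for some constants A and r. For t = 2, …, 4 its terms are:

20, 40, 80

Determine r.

2

Consecutive ratio: 40/20 = 2, and 80/40 = 2, so r = 2.
Then A·2^2 = 20 gives A = 5, and T(t) = 5·2^t.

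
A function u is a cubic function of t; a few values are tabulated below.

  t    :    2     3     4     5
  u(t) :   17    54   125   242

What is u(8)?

Write u(t) = at³ + bt² + ct + d; the 4 given values yield a linear system in the 4 coefficients.
Solving, u(t) = 2t³ - t² + 4t - 3.
Then u(8) = 989.

989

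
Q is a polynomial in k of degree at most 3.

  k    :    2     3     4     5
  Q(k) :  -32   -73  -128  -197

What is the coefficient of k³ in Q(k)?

First differences: -41, -55, -69. Second differences: -14, -14.
Level-2 differences are constant, so Q has degree 2.
Fitting a degree-2 polynomial gives Q(k) = -7k² - 6k + 8.
The coefficient of k³ is 0.

0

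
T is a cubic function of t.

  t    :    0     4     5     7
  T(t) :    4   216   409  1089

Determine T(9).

Write T(t) = at³ + bt² + ct + d; the 4 given values yield a linear system in the 4 coefficients.
Solving, T(t) = 3t³ + t² + t + 4.
Then T(9) = 2281.

2281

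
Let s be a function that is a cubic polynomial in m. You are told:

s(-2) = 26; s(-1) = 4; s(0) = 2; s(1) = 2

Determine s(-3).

Write s(m) = am³ + bm² + cm + d; the 4 given values yield a linear system in the 4 coefficients.
Solving, s(m) = -3m³ + m² + 2m + 2.
Then s(-3) = 86.

86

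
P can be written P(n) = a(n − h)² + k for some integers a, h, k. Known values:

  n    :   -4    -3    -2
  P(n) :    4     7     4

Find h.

-3

First differences 3, -3; second difference -6 = 2a, so a = -3.
Expanding, the n-coefficient is −2ah = 6h; matching it to the data gives h = -3, and then k = 7.
So P(n) = -3(n + 3)² + 7.
Hence h = -3.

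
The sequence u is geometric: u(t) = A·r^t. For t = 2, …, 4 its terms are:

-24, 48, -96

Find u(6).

-384

Consecutive ratio: 48/(-24) = -2, and -96/48 = -2, so r = -2.
Then A·(-2)^2 = -24 gives A = -6, and u(t) = -6·(-2)^t.
u(6) = -6·(-2)^6 = -384.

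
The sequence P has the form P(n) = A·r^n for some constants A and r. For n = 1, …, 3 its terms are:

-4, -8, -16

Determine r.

2

Consecutive ratio: -8/(-4) = 2, and -16/(-8) = 2, so r = 2.
Then A·2^1 = -4 gives A = -2, and P(n) = -2·2^n.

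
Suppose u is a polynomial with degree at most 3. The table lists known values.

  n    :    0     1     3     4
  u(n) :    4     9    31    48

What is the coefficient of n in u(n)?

3

Write u(n) = an³ + bn² + cn + d; the 4 given values yield a linear system in the 4 coefficients.
Solving, the leading coefficient vanishes, and u(n) = 2n² + 3n + 4.
The coefficient of n is 3.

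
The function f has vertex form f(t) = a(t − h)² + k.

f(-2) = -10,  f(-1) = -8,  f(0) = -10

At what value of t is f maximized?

-1

First differences 2, -2; second difference -4 = 2a, so a = -2.
Expanding, the t-coefficient is −2ah = 4h; matching it to the data gives h = -1, and then k = -8.
So f(t) = -2(t + 1)² − 8.
Hence h = -1.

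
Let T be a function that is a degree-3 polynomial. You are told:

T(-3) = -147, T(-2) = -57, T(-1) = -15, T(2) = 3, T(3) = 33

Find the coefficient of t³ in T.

3

Write T(t) = at³ + bt² + ct + d; the 5 given values yield a linear system in the 4 coefficients.
Solving, T(t) = 3t³ - 6t² + 3t - 3.
The coefficient of t³ is 3.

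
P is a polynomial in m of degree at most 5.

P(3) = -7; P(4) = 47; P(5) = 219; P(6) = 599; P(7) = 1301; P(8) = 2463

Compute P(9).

4247

First differences: 54, 172, 380, 702, 1162. Second differences: 118, 208, 322, 460. Third differences: 90, 114, 138. Fourth differences: 24, 24.
Level-4 differences are constant, so P has degree 4.
Extending the table by one column gives the next first difference 1784, so P(9) = 2463 + 1784 = 4247.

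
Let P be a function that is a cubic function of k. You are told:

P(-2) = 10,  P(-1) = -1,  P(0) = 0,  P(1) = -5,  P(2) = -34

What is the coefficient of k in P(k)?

1

Write P(k) = ak³ + bk² + ck + d; the 5 given values yield a linear system in the 4 coefficients.
Solving, P(k) = -3k³ - 3k² + k.
The coefficient of k is 1.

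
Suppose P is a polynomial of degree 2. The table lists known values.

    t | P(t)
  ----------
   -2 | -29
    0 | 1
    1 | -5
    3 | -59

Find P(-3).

-65

Write P(t) = at² + bt + c; the 4 given values yield a linear system in the 3 coefficients.
Solving, P(t) = -7t² + t + 1.
Then P(-3) = -65.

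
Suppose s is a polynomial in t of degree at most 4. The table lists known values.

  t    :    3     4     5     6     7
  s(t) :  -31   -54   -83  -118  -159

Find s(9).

-259

First differences: -23, -29, -35, -41. Second differences: -6, -6, -6.
Level-2 differences are constant, so s has degree 2.
Fitting a degree-2 polynomial gives s(t) = -3t² - 2t + 2.
Then s(9) = -259.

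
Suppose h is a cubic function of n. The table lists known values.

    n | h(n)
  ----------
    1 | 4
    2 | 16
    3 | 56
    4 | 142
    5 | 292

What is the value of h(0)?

First differences: 12, 40, 86, 150. Second differences: 28, 46, 64. Third differences: 18, 18.
Level-3 differences are constant, so h has degree 3.
Fitting a degree-3 polynomial gives h(n) = 3n³ - 4n² + 3n + 2.
Then h(0) = 2.

2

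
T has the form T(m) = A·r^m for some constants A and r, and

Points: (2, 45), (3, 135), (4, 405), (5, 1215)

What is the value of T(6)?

3645

Consecutive ratio: 135/45 = 3, and 405/135 = 3, so r = 3.
Then A·3^2 = 45 gives A = 5, and T(m) = 5·3^m.
T(6) = 5·3^6 = 3645.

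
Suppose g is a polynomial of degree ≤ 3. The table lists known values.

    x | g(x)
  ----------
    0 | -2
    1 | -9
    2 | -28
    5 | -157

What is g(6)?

-224

Write g(x) = ax³ + bx² + cx + d; the 4 given values yield a linear system in the 4 coefficients.
Solving, the leading coefficient vanishes, and g(x) = -6x² - x - 2.
Then g(6) = -224.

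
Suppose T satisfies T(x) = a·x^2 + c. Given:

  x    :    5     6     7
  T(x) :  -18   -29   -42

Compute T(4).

From T(5) = -18 and T(6) = -29: 25a + c = -18 and 36a + c = -29.
Subtracting: 11a = -11, so a = -1; then c = -18 − (-1)·25 = 7.
So T(x) = -1x² + 7, and T(4) = -9.

-9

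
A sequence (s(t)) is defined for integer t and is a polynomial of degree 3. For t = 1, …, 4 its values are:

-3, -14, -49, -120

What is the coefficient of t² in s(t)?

0

Write s(t) = at³ + bt² + ct + d; the 4 given values yield a linear system in the 4 coefficients.
Solving, s(t) = -2t³ + 3t - 4.
The coefficient of t² is 0.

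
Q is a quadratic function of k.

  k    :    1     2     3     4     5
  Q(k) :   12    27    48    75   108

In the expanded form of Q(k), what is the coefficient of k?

6

First differences: 15, 21, 27, 33. Second differences: 6, 6, 6.
Level-2 differences are constant, so Q has degree 2.
Fitting a degree-2 polynomial gives Q(k) = 3k² + 6k + 3.
The coefficient of k is 6.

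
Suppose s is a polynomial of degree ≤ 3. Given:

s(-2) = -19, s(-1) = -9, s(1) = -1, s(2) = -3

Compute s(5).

Write s(m) = am³ + bm² + cm + d; the 4 given values yield a linear system in the 4 coefficients.
Solving, the leading coefficient vanishes, and s(m) = -2m² + 4m - 3.
Then s(5) = -33.

-33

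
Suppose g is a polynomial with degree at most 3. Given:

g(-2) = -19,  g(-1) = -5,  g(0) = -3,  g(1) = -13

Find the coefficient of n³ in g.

0

First differences: 14, 2, -10. Second differences: -12, -12.
Level-2 differences are constant, so g has degree 2.
Fitting a degree-2 polynomial gives g(n) = -6n² - 4n - 3.
The coefficient of n³ is 0.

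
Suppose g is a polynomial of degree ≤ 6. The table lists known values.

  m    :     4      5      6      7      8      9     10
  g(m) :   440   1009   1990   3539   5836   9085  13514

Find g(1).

5

First differences: 569, 981, 1549, 2297, 3249, 4429. Second differences: 412, 568, 748, 952, 1180. Third differences: 156, 180, 204, 228. Fourth differences: 24, 24, 24.
Level-4 differences are constant, so g has degree 4.
Fitting a degree-4 polynomial gives g(m) = m^4 + 4m³ - 5m² + m + 4.
Then g(1) = 5.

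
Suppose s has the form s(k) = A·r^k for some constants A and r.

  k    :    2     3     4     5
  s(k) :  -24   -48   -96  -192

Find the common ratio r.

Consecutive ratio: -48/(-24) = 2, and -96/(-48) = 2, so r = 2.
Then A·2^2 = -24 gives A = -6, and s(k) = -6·2^k.

2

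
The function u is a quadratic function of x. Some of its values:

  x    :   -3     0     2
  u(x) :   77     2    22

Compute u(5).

Write u(x) = ax² + bx + c; the 3 given values yield a linear system in the 3 coefficients.
Solving, u(x) = 7x² - 4x + 2.
Then u(5) = 157.

157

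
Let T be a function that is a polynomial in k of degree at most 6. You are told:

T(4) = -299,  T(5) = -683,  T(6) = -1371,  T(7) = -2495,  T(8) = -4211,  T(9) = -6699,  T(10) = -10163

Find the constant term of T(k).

First differences: -384, -688, -1124, -1716, -2488, -3464. Second differences: -304, -436, -592, -772, -976. Third differences: -132, -156, -180, -204. Fourth differences: -24, -24, -24.
Level-4 differences are constant, so T has degree 4.
Fitting a degree-4 polynomial gives T(k) = -k^4 - k² - 6k - 3.
The constant term is T(0) = -3.

-3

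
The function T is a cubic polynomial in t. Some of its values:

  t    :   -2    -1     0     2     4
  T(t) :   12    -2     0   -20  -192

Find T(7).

Write T(t) = at³ + bt² + ct + d; the 5 given values yield a linear system in the 4 coefficients.
Solving, T(t) = -3t³ - t² + 4t.
Then T(7) = -1050.

-1050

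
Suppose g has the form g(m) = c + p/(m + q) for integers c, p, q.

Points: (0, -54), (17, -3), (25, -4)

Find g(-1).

-30

(g(m) − c)(m + q) = p for each data point; the three points give a linear system in c and q, then p follows.
Solving: c = -6, q = -1, p = 48, so g(m) = -6 + 48/(m − 1).
Then g(-1) = -6 + 48/(-2) = -30.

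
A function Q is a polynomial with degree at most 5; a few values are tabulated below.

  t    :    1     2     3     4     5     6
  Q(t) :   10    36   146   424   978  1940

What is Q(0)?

First differences: 26, 110, 278, 554, 962. Second differences: 84, 168, 276, 408. Third differences: 84, 108, 132. Fourth differences: 24, 24.
Level-4 differences are constant, so Q has degree 4.
Fitting a degree-4 polynomial gives Q(t) = t^4 + 4t³ - 7t² + 4t + 8.
The constant term is Q(0) = 8.

8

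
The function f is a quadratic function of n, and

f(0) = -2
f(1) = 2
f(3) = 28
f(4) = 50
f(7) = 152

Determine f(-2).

Write f(n) = an² + bn + c; the 5 given values yield a linear system in the 3 coefficients.
Solving, f(n) = 3n² + n - 2.
Then f(-2) = 8.

8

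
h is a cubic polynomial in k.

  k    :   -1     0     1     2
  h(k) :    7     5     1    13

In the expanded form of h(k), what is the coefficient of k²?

Write h(k) = ak³ + bk² + ck + d; the 4 given values yield a linear system in the 4 coefficients.
Solving, h(k) = 3k³ - k² - 6k + 5.
The coefficient of k² is -1.

-1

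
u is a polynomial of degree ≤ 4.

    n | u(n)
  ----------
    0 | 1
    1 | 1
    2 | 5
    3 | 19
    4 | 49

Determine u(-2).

First differences: 0, 4, 14, 30. Second differences: 4, 10, 16. Third differences: 6, 6.
Level-3 differences are constant, so u has degree 3.
Fitting a degree-3 polynomial gives u(n) = n³ - n² + 1.
Then u(-2) = -11.

-11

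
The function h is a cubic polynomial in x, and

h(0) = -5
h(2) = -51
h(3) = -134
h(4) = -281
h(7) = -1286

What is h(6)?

Write h(x) = ax³ + bx² + cx + d; the 5 given values yield a linear system in the 4 coefficients.
Solving, h(x) = -3x³ - 5x² - x - 5.
Then h(6) = -839.

-839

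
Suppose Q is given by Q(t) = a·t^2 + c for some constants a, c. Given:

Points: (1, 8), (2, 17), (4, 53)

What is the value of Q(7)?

From Q(1) = 8 and Q(2) = 17: 1a + c = 8 and 4a + c = 17.
Subtracting: 3a = 9, so a = 3; then c = 8 − 3·1 = 5.
So Q(t) = 3t² + 5, and Q(7) = 152.

152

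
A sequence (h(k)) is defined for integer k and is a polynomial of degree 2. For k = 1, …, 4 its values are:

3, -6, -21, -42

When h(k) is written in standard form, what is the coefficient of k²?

-3

First differences: -9, -15, -21. Second differences: -6, -6.
Level-2 differences are constant, so h has degree 2.
Fitting a degree-2 polynomial gives h(k) = -3k² + 6.
The coefficient of k² is -3.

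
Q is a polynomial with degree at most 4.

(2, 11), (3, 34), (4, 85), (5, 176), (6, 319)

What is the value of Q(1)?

4

Write Q(t) = at^4 + bt³ + ct² + dt + e; the 5 given values yield a linear system in the 5 coefficients.
Solving, the leading coefficient vanishes, and Q(t) = 2t³ - 4t² + 5t + 1.
Then Q(1) = 4.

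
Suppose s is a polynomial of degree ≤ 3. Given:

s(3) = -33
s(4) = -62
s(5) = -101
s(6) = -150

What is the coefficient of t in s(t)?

6

First differences: -29, -39, -49. Second differences: -10, -10.
Level-2 differences are constant, so s has degree 2.
Fitting a degree-2 polynomial gives s(t) = -5t² + 6t - 6.
The coefficient of t is 6.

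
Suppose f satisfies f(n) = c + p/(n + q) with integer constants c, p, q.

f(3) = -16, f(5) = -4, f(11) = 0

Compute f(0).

(f(n) − c)(n + q) = p for each data point; the three points give a linear system in c and q, then p follows.
Solving: c = 2, q = -2, p = -18, so f(n) = 2 − 18/(n − 2).
Then f(0) = 2 − 18/(-2) = 11.

11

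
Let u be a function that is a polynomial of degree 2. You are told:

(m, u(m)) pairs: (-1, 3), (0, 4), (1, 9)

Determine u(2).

Write u(m) = am² + bm + c; the 3 given values yield a linear system in the 3 coefficients.
Solving, u(m) = 2m² + 3m + 4.
Then u(2) = 18.

18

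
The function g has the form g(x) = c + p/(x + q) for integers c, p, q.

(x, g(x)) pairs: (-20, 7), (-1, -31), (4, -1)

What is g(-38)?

(g(x) − c)(x + q) = p for each data point; the three points give a linear system in c and q, then p follows.
Solving: c = 5, q = 2, p = -36, so g(x) = 5 − 36/(x + 2).
Then g(-38) = 5 − 36/(-36) = 6.

6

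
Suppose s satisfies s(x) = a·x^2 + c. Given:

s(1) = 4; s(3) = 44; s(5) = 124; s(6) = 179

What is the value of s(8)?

319

From s(1) = 4 and s(3) = 44: 1a + c = 4 and 9a + c = 44.
Subtracting: 8a = 40, so a = 5; then c = 4 − 5·1 = -1.
So s(x) = 5x² − 1, and s(8) = 319.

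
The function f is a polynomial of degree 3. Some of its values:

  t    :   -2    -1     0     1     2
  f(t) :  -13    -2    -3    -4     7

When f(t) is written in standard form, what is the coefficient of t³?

2

First differences: 11, -1, -1, 11. Second differences: -12, 0, 12. Third differences: 12, 12.
Level-3 differences are constant, so f has degree 3.
Fitting a degree-3 polynomial gives f(t) = 2t³ - 3t - 3.
The coefficient of t³ is 2.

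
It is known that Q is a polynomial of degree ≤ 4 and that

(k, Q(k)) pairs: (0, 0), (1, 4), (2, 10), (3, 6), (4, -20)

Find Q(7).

First differences: 4, 6, -4, -26. Second differences: 2, -10, -22. Third differences: -12, -12.
Level-3 differences are constant, so Q has degree 3.
Fitting a degree-3 polynomial gives Q(k) = -2k³ + 7k² - k.
Then Q(7) = -350.

-350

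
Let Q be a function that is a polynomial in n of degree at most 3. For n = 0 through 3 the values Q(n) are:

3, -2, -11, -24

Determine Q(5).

First differences: -5, -9, -13. Second differences: -4, -4.
Level-2 differences are constant, so Q has degree 2.
Fitting a degree-2 polynomial gives Q(n) = -2n² - 3n + 3.
Then Q(5) = -62.

-62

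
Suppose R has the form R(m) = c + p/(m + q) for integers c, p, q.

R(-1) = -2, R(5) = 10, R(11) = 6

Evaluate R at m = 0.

(R(m) − c)(m + q) = p for each data point; the three points give a linear system in c and q, then p follows.
Solving: c = 4, q = -2, p = 18, so R(m) = 4 + 18/(m − 2).
Then R(0) = 4 + 18/(-2) = -5.

-5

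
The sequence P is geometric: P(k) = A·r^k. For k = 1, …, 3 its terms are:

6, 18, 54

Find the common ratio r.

Consecutive ratio: 18/6 = 3, and 54/18 = 3, so r = 3.
Then A·3^1 = 6 gives A = 2, and P(k) = 2·3^k.

3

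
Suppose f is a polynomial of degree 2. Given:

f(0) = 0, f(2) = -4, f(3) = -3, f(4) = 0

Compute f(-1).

Write f(m) = am² + bm + c; the 4 given values yield a linear system in the 3 coefficients.
Solving, f(m) = m² - 4m.
Then f(-1) = 5.

5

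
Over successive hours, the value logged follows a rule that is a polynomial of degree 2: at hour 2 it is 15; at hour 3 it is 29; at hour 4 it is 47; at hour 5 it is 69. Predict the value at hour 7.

Write the value at x as g(x).
First differences: 14, 18, 22. Second differences: 4, 4.
Level-2 differences are constant, so g has degree 2.
Fitting a degree-2 polynomial gives g(x) = 2x² + 4x - 1.
Then g(7) = 125.

125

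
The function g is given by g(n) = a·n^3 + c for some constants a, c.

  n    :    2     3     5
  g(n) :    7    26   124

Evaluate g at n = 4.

63

From g(2) = 7 and g(3) = 26: 8a + c = 7 and 27a + c = 26.
Subtracting: 19a = 19, so a = 1; then c = 7 − 1·8 = -1.
So g(n) = 1n³ − 1, and g(4) = 63.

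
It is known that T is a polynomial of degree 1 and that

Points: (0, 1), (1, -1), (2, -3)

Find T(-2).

Write T(t) = at + b; the 3 given values yield a linear system in the 2 coefficients.
Solving, T(t) = -2t + 1.
Then T(-2) = 5.

5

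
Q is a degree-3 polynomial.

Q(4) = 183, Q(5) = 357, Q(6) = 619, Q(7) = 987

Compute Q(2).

27

Write Q(k) = ak³ + bk² + ck + d; the 4 given values yield a linear system in the 4 coefficients.
Solving, Q(k) = 3k³ - k² + 7.
Then Q(2) = 27.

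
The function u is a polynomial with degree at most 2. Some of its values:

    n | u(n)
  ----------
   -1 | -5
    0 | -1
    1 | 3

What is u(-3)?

-13

First differences: 4, 4.
Level-1 differences are constant, so u has degree 1.
Fitting a degree-1 polynomial gives u(n) = 4n - 1.
Then u(-3) = -13.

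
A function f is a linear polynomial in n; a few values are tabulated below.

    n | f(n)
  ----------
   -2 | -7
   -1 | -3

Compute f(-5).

Write f(n) = an + b; the 2 given values yield a linear system in the 2 coefficients.
Solving, f(n) = 4n + 1.
Then f(-5) = -19.

-19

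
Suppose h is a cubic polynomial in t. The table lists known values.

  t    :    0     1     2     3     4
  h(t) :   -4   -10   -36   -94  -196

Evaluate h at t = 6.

Write h(t) = at³ + bt² + ct + d; the 5 given values yield a linear system in the 4 coefficients.
Solving, h(t) = -2t³ - 4t² - 4.
Then h(6) = -580.

-580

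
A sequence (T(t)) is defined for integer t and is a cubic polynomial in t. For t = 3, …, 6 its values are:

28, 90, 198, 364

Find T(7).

Write T(t) = at³ + bt² + ct + d; the 4 given values yield a linear system in the 4 coefficients.
Solving, T(t) = 2t³ - t² - 5t - 2.
Then T(7) = 600.

600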